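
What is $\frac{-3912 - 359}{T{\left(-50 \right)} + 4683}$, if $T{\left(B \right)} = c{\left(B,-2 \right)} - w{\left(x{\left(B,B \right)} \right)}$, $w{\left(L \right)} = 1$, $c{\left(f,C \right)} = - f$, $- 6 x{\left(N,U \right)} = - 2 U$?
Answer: $- \frac{4271}{4732} \approx -0.90258$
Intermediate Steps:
$x{\left(N,U \right)} = \frac{U}{3}$ ($x{\left(N,U \right)} = - \frac{\left(-2\right) U}{6} = \frac{U}{3}$)
$T{\left(B \right)} = -1 - B$ ($T{\left(B \right)} = - B - 1 = -1 - B$)
$\frac{-3912 - 359}{T{\left(-50 \right)} + 4683} = \frac{-3912 - 359}{\left(-1 - -50\right) + 4683} = - \frac{4271}{\left(-1 + 50\right) + 4683} = - \frac{4271}{49 + 4683} = - \frac{4271}{4732}$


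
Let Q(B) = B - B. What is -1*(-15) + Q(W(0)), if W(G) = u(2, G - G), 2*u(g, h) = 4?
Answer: 15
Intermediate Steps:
u(g, h) = 2 (u(g, h) = (½)*4 = 2)
W(G) = 2
Q(B) = 0
-1*(-15) + Q(W(0)) = -1*(-15) + 0 = 15 + 0 = 15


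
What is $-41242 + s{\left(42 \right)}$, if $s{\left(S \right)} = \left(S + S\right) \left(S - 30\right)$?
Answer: $-40234$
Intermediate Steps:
$s{\left(S \right)} = 2 S \left(-30 + S\right)$
$-41242 + s{\left(42 \right)} = -41242 + 2 \cdot 42 \left(-30 + 42\right) = -41242 + 2 \cdot 42 \cdot 12 = -41242 + 1008 = -40234$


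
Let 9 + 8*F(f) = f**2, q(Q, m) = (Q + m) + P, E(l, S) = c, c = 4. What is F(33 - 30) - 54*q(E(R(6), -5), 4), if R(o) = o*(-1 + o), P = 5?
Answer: -702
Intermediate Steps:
E(l, S) = 4
q(Q, m) = 5 + Q + m (q(Q, m) = (Q + m) + 5 = 5 + Q + m)
F(f) = -9/8 + f**2/8
F(33 - 30) - 54*q(E(R(6), -5), 4) = (-9/8 + (33 - 30)**2/8) - 54*(5 + 4 + 4) = (-9/8 + (1/8)*3**2) - 54*13 = (-9/8 + (1/8)*9) - 1*702 = (-9/8 + 9/8) - 702 = 0 - 702 = -702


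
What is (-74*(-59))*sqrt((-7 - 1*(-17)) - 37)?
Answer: 13098*I*sqrt(3) ≈ 22686.0*I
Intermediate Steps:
(-74*(-59))*sqrt((-7 - 1*(-17)) - 37) = 4366*sqrt((-7 + 17) - 37) = 4366*sqrt(10 - 37) = 4366*sqrt(-27) = 4366*(3*I*sqrt(3)) = 13098*I*sqrt(3)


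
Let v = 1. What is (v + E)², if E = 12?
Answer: 169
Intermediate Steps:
(v + E)² = (1 + 12)² = 13² = 169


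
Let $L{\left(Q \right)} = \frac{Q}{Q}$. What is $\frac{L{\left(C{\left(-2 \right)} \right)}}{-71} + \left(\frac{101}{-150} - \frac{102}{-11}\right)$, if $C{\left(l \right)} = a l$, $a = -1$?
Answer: $\frac{1005769}{117150} \approx 8.5853$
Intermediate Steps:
$C{\left(l \right)} = - l$
$L{\left(Q \right)} = 1$
$\frac{L{\left(C{\left(-2 \right)} \right)}}{-71} + \left(\frac{101}{-150} - \frac{102}{-11}\right) = 1 \frac{1}{-71} + \left(\frac{101}{-150} - \frac{102}{-11}\right) = 1 \left(- \frac{1}{71}\right) + \left(101 \left(- \frac{1}{150}\right) - - \frac{102}{11}\right) = - \frac{1}{71} + \left(- \frac{101}{150} + \frac{102}{11}\right) = - \frac{1}{71} + \frac{14189}{1650} = \frac{1005769}{117150}$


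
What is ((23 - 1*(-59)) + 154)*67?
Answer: 15812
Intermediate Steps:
((23 - 1*(-59)) + 154)*67 = ((23 + 59) + 154)*67 = (82 + 154)*67 = 236*67 = 15812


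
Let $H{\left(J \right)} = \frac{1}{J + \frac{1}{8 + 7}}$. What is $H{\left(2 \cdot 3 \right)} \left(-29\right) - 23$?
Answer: $- \frac{2528}{91} \approx -27.78$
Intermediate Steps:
$H{\left(J \right)} = \frac{1}{\frac{1}{15} + J}$ ($H{\left(J \right)} = \frac{1}{J + \frac{1}{15}} = \frac{1}{\frac{1}{15} + J}$)
$H{\left(2 \cdot 3 \right)} \left(-29\right) - 23 = \frac{15}{1 + 15 \cdot 2 \cdot 3} \left(-29\right) - 23 = \frac{15}{1 + 15 \cdot 6} \left(-29\right) - 23 = \frac{15}{1 + 90} \left(-29\right) - 23 = \frac{15}{91} \left(-29\right) - 23 = - \frac{435}{91} - 23 = - \frac{2528}{91}$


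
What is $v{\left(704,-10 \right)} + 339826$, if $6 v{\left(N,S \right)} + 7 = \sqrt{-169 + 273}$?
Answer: $\frac{2038949}{6} + \frac{\sqrt{26}}{3} \approx 3.3983 \cdot 10^{5}$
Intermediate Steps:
$v{\left(N,S \right)} = - \frac{7}{6} + \frac{\sqrt{26}}{3}$ ($v{\left(N,S \right)} = - \frac{7}{6} + \frac{\sqrt{-169 + 273}}{6} = - \frac{7}{6} + \frac{\sqrt{104}}{6} = - \frac{7}{6} + \frac{2 \sqrt{26}}{6} = - \frac{7}{6} + \frac{\sqrt{26}}{3}$)
$v{\left(704,-10 \right)} + 339826 = \left(- \frac{7}{6} + \frac{\sqrt{26}}{3}\right) + 339826 = \frac{2038949}{6} + \frac{\sqrt{26}}{3}$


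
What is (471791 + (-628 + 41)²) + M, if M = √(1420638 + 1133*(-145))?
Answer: 816360 + √1256353 ≈ 8.1748e+5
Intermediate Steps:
M = √1256353 (M = √(1420638 - 164285) = √1256353 ≈ 1120.9)
(471791 + (-628 + 41)²) + M = (471791 + (-628 + 41)²) + √1256353 = (471791 + (-587)²) + √1256353 = (471791 + 344569) + √1256353 = 816360 + √1256353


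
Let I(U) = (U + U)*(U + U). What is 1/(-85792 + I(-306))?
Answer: 1/288752 ≈ 3.4632e-6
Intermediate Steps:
I(U) = 4*U**2 (I(U) = (2*U)*(2*U) = 4*U**2)
1/(-85792 + I(-306)) = 1/(-85792 + 4*(-306)**2) = 1/(-85792 + 4*93636) = 1/(-85792 + 374544) = 1/288752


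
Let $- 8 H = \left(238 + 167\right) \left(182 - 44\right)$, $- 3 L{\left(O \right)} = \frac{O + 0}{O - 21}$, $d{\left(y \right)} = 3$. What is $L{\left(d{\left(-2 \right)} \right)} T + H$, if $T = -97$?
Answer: $- \frac{251699}{36} \approx -6991.6$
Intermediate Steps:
$L{\left(O \right)} = - \frac{O}{3 \left(-21 + O\right)}$ ($L{\left(O \right)} = - \frac{\left(O + 0\right) \frac{1}{O - 21}}{3} = - \frac{O \frac{1}{-21 + O}}{3} = - \frac{O}{3 \left(-21 + O\right)}$)
$H = - \frac{27945}{4}$ ($H = - \frac{\left(238 + 167\right) \left(182 - 44\right)}{8} = - \frac{405 \cdot 138}{8} = \left(- \frac{1}{8}\right) 55890 = - \frac{27945}{4} \approx -6986.3$)
$L{\left(d{\left(-2 \right)} \right)} T + H = \left(-1\right) 3 \frac{1}{-63 + 3 \cdot 3} \left(-97\right) - \frac{27945}{4} = \left(-1\right) 3 \frac{1}{-63 + 9} \left(-97\right) - \frac{27945}{4} = \left(-1\right) 3 \frac{1}{-54} \left(-97\right) - \frac{27945}{4} = \left(-1\right) 3 \left(- \frac{1}{54}\right) \left(-97\right) - \frac{27945}{4} = \frac{1}{18} \left(-97\right) - \frac{27945}{4} = - \frac{97}{18} - \frac{27945}{4} = - \frac{251699}{36}$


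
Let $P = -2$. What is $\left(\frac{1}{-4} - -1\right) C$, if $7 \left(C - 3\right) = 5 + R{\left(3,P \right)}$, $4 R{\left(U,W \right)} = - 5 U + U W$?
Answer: $\frac{249}{112} \approx 2.2232$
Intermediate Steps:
$R{\left(U,W \right)} = - \frac{5 U}{4} + \frac{U W}{4}$ ($R{\left(U,W \right)} = \frac{- 5 U + U W}{4} = - \frac{5 U}{4} + \frac{U W}{4}$)
$C = \frac{83}{28}$ ($C = 3 + \frac{5 + \frac{1}{4} \cdot 3 \left(-5 - 2\right)}{7} = 3 + \frac{5 + \frac{1}{4} \cdot 3 \left(-7\right)}{7} = 3 + \frac{5 - \frac{21}{4}}{7} = 3 + \frac{1}{7} \left(- \frac{1}{4}\right) = 3 - \frac{1}{28} = \frac{83}{28} \approx 2.9643$)
$\left(\frac{1}{-4} - -1\right) C = \left(\frac{1}{-4} - -1\right) \frac{83}{28} = \left(- \frac{1}{4} + \left(-3 + 4\right)\right) \frac{83}{28} = \left(- \frac{1}{4} + 1\right) \frac{83}{28} = \frac{3}{4} \cdot \frac{83}{28} = \frac{249}{112}$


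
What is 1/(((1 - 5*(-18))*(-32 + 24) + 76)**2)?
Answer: 1/425104 ≈ 2.3524e-6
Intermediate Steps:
1/(((1 - 5*(-18))*(-32 + 24) + 76)**2) = 1/(((1 + 90)*(-8) + 76)**2) = 1/((91*(-8) + 76)**2) = 1/((-728 + 76)**2) = 1/((-652)**2) = 1/425104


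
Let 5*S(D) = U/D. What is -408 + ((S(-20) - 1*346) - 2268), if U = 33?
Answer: -302233/100 ≈ -3022.3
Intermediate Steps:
S(D) = 33/(5*D) (S(D) = (33/D)/5 = 33/(5*D))
-408 + ((S(-20) - 1*346) - 2268) = -408 + (((33/5)/(-20) - 1*346) - 2268) = -408 + (((33/5)*(-1/20) - 346) - 2268) = -408 + ((-33/100 - 346) - 2268) = -408 + (-34633/100 - 2268) = -408 - 261433/100 = -302233/100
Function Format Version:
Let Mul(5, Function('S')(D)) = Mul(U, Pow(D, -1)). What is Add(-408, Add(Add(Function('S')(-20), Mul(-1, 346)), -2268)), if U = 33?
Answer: Rational(-302233, 100) ≈ -3022.3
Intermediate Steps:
Function('S')(D) = Mul(Rational(33, 5), Pow(D, -1)) (Function('S')(D) = Mul(Rational(1, 5), Mul(33, Pow(D, -1))) = Mul(Rational(33, 5), Pow(D, -1)))
Add(-408, Add(Add(Function('S')(-20), Mul(-1, 346)), -2268)) = Add(-408, Add(Add(Mul(Rational(33, 5), Pow(-20, -1)), Mul(-1, 346)), -2268)) = Add(-408, Add(Add(Mul(Rational(33, 5), Rational(-1, 20)), -346), -2268)) = Add(-408, Add(Add(Rational(-33, 100), -346), -2268)) = Add(-408, Add(Rational(-34633, 100), -2268)) = Add(-408, Rational(-261433, 100)) = Rational(-302233, 100)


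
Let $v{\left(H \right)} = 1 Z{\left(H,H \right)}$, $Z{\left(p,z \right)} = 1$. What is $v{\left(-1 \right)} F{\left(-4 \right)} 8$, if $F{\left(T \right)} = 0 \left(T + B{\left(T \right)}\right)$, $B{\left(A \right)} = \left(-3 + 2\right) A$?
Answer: $0$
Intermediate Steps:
$B{\left(A \right)} = - A$
$F{\left(T \right)} = 0$ ($F{\left(T \right)} = 0 \left(T - T\right) = 0 \cdot 0 = 0$)
$v{\left(H \right)} = 1$ ($v{\left(H \right)} = 1 \cdot 1 = 1$)
$v{\left(-1 \right)} F{\left(-4 \right)} 8 = 1 \cdot 0 \cdot 8 = 0 \cdot 8 = 0$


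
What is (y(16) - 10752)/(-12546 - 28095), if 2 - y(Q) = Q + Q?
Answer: 3594/13547 ≈ 0.26530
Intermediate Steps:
y(Q) = 2 - 2*Q (y(Q) = 2 - (Q + Q) = 2 - 2*Q)
(y(16) - 10752)/(-12546 - 28095) = ((2 - 2*16) - 10752)/(-12546 - 28095) = ((2 - 32) - 10752)/(-40641) = (-30 - 10752)*(-1/40641) = -10782*(-1/40641) = 3594/13547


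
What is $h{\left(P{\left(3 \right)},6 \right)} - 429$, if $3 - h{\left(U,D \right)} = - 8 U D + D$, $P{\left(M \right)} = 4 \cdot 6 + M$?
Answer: $864$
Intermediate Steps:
$P{\left(M \right)} = 24 + M$
$h{\left(U,D \right)} = 3 - D + 8 D U$ ($h{\left(U,D \right)} = 3 - \left(- 8 U D + D\right) = 3 - \left(- 8 D U + D\right) = 3 - \left(D - 8 D U\right) = 3 + \left(- D + 8 D U\right) = 3 - D + 8 D U$)
$h{\left(P{\left(3 \right)},6 \right)} - 429 = \left(3 - 6 + 8 \cdot 6 \left(24 + 3\right)\right) - 429 = \left(3 - 6 + 8 \cdot 6 \cdot 27\right) - 429 = \left(3 - 6 + 1296\right) - 429 = 1293 - 429 = 864$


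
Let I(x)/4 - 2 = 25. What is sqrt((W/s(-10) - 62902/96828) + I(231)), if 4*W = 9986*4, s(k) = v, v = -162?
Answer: sqrt(964229571794)/145242 ≈ 6.7608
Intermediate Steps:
s(k) = -162
W = 9986 (W = (9986*4)/4 = (1/4)*39944 = 9986)
I(x) = 108 (I(x) = 8 + 4*25 = 8 + 100 = 108)
sqrt((W/s(-10) - 62902/96828) + I(231)) = sqrt((9986/(-162) - 62902/96828) + 108) = sqrt((9986*(-1/162) - 62902*1/96828) + 108) = sqrt((-4993/81 - 31451/48414) + 108) = sqrt(-81426211/1307178 + 108) = sqrt(59749013/1307178) = sqrt(964229571794)/145242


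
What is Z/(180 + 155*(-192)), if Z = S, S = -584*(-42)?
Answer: -2044/2465 ≈ -0.82921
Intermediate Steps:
S = 24528
Z = 24528
Z/(180 + 155*(-192)) = 24528/(180 + 155*(-192)) = 24528/(180 - 29760) = 24528/(-29580) = 24528*(-1/29580) = -2044/2465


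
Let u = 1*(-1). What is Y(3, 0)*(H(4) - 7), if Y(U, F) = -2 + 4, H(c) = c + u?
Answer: -8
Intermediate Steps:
u = -1
H(c) = -1 + c (H(c) = c - 1 = -1 + c)
Y(U, F) = 2
Y(3, 0)*(H(4) - 7) = 2*((-1 + 4) - 7) = 2*(3 - 7) = 2*(-4) = -8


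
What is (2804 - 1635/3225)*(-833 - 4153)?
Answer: -3005316486/215 ≈ -1.3978e+7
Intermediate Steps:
(2804 - 1635/3225)*(-833 - 4153) = (2804 - 1635*1/3225)*(-4986) = (2804 - 109/215)*(-4986) = (602751/215)*(-4986) = -3005316486/215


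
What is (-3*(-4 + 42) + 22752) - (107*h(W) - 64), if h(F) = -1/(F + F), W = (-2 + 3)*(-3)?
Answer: 136105/6 ≈ 22684.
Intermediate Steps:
W = -3 (W = 1*(-3) = -3)
h(F) = -1/(2*F)
(-3*(-4 + 42) + 22752) - (107*h(W) - 64) = (-3*(-4 + 42) + 22752) - (107*(-1/2/(-3)) - 64) = (-3*38 + 22752) - (107*(-1/2*(-1/3)) - 64) = (-114 + 22752) - (107*(1/6) - 64) = 22638 - (107/6 - 64) = 22638 - 1*(-277/6) = 22638 + 277/6 = 136105/6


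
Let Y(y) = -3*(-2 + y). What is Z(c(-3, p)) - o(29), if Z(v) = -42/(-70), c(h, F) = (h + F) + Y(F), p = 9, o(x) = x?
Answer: -142/5 ≈ -28.400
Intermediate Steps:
Y(y) = 6 - 3*y
c(h, F) = 6 + h - 2*F (c(h, F) = (h + F) + (6 - 3*F) = (F + h) + (6 - 3*F) = 6 + h - 2*F)
Z(v) = ⅗ (Z(v) = -42*(-1/70) = ⅗)
Z(c(-3, p)) - o(29) = ⅗ - 1*29 = ⅗ - 29 = -142/5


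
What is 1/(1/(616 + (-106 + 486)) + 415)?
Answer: 996/413341 ≈ 0.0024096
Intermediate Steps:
1/(1/(616 + (-106 + 486)) + 415) = 1/(1/(616 + 380) + 415) = 1/(1/996 + 415) = 1/(413341/996) = 996/413341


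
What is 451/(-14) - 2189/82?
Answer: -16907/287 ≈ -58.909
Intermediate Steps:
451/(-14) - 2189/82 = 451*(-1/14) - 2189*1/82 = -451/14 - 2189/82 = -16907/287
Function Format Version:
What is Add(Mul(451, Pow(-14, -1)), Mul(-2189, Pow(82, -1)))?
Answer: Rational(-16907, 287) ≈ -58.909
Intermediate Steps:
Add(Mul(451, Pow(-14, -1)), Mul(-2189, Pow(82, -1))) = Add(Mul(451, Rational(-1, 14)), Mul(-2189, Rational(1, 82))) = Add(Rational(-451, 14), Rational(-2189, 82)) = Rational(-16907, 287)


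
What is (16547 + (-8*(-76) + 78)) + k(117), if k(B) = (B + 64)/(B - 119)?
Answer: 34285/2 ≈ 17143.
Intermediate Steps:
k(B) = (64 + B)/(-119 + B)
(16547 + (-8*(-76) + 78)) + k(117) = (16547 + (-8*(-76) + 78)) + (64 + 117)/(-119 + 117) = (16547 + (608 + 78)) + 181/(-2) = (16547 + 686) - 1/2*181 = 17233 - 181/2 = 34285/2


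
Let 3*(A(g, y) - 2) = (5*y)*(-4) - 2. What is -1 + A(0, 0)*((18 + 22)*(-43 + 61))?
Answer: 959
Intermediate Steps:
A(g, y) = 4/3 - 20*y/3 (A(g, y) = 2 + ((5*y)*(-4) - 2)/3 = 2 + (-20*y - 2)/3 = 2 + (-2 - 20*y)/3 = 2 + (-⅔ - 20*y/3) = 4/3 - 20*y/3)
-1 + A(0, 0)*((18 + 22)*(-43 + 61)) = -1 + (4/3 - 20/3*0)*((18 + 22)*(-43 + 61)) = -1 + (4/3 + 0)*(40*18) = -1 + (4/3)*720 = -1 + 960 = 959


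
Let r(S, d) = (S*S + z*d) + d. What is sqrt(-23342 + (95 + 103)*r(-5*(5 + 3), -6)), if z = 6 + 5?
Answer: 7*sqrt(5698) ≈ 528.40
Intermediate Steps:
z = 11
r(S, d) = S**2 + 12*d (r(S, d) = (S*S + 11*d) + d = (S**2 + 11*d) + d = S**2 + 12*d)
sqrt(-23342 + (95 + 103)*r(-5*(5 + 3), -6)) = sqrt(-23342 + (95 + 103)*((-5*(5 + 3))**2 + 12*(-6))) = sqrt(-23342 + 198*((-5*8)**2 - 72)) = sqrt(-23342 + 198*((-40)**2 - 72)) = sqrt(-23342 + 198*(1600 - 72)) = sqrt(-23342 + 198*1528) = sqrt(-23342 + 302544) = sqrt(279202) = 7*sqrt(5698)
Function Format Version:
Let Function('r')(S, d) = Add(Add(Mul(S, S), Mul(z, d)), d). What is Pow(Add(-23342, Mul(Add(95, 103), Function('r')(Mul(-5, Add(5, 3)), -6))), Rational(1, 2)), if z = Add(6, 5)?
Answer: Mul(7, Pow(5698, Rational(1, 2))) ≈ 528.40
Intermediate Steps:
z = 11
Function('r')(S, d) = Add(Pow(S, 2), Mul(12, d)) (Function('r')(S, d) = Add(Add(Mul(S, S), Mul(11, d)), d) = Add(Add(Pow(S, 2), Mul(11, d)), d) = Add(Pow(S, 2), Mul(12, d)))
Pow(Add(-23342, Mul(Add(95, 103), Function('r')(Mul(-5, Add(5, 3)), -6))), Rational(1, 2)) = Pow(Add(-23342, Mul(Add(95, 103), Add(Pow(Mul(-5, Add(5, 3)), 2), Mul(12, -6)))), Rational(1, 2)) = Pow(Add(-23342, Mul(198, Add(Pow(Mul(-5, 8), 2), -72))), Rational(1, 2)) = Pow(Add(-23342, Mul(198, Add(Pow(-40, 2), -72))), Rational(1, 2)) = Pow(Add(-23342, Mul(198, Add(1600, -72))), Rational(1, 2)) = Pow(Add(-23342, Mul(198, 1528)), Rational(1, 2)) = Pow(Add(-23342, 302544), Rational(1, 2)) = Pow(279202, Rational(1, 2)) = Mul(7, Pow(5698, Rational(1, 2)))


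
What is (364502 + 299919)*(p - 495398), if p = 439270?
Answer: -37292621888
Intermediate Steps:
(364502 + 299919)*(p - 495398) = (364502 + 299919)*(439270 - 495398) = 664421*(-56128) = -37292621888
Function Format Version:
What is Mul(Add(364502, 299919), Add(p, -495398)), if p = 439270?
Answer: -37292621888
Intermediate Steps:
Mul(Add(364502, 299919), Add(p, -495398)) = Mul(Add(364502, 299919), Add(439270, -495398)) = Mul(664421, -56128) = -37292621888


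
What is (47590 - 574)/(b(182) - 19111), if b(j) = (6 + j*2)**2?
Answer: 15672/39263 ≈ 0.39915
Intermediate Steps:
b(j) = (6 + 2*j)**2
(47590 - 574)/(b(182) - 19111) = (47590 - 574)/(4*(3 + 182)**2 - 19111) = 47016/(4*185**2 - 19111) = 47016/(4*34225 - 19111) = 47016/(136900 - 19111) = 47016/117789 = 47016*(1/117789) = 15672/39263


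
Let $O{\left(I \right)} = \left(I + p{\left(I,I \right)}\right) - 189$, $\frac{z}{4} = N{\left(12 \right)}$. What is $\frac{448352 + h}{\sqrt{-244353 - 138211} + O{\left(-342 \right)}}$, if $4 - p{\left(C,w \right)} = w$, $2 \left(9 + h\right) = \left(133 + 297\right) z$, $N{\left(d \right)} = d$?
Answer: $- \frac{84852655}{416789} - \frac{917326 i \sqrt{95641}}{416789} \approx -203.59 - 680.66 i$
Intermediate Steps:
$z = 48$ ($z = 4 \cdot 12 = 48$)
$h = 10311$ ($h = -9 + \frac{\left(133 + 297\right) 48}{2} = -9 + \frac{430 \cdot 48}{2} = -9 + \frac{1}{2} \cdot 20640 = -9 + 10320 = 10311$)
$p{\left(C,w \right)} = 4 - w$
$O{\left(I \right)} = -185$ ($O{\left(I \right)} = \left(I - \left(-4 + I\right)\right) - 189 = 4 - 189 = -185$)
$\frac{448352 + h}{\sqrt{-244353 - 138211} + O{\left(-342 \right)}} = \frac{448352 + 10311}{\sqrt{-244353 - 138211} - 185} = \frac{458663}{\sqrt{-382564} - 185} = \frac{458663}{2 i \sqrt{95641} - 185} = \frac{458663}{-185 + 2 i \sqrt{95641}}$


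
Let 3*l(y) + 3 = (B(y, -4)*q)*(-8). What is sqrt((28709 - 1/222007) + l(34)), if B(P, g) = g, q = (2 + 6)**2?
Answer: sqrt(13037228670691221)/666021 ≈ 171.44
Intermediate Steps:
q = 64 (q = 8**2 = 64)
l(y) = 2045/3 (l(y) = -1 + (-4*64*(-8))/3 = -1 + (-256*(-8))/3 = -1 + (1/3)*2048 = -1 + 2048/3 = 2045/3)
sqrt((28709 - 1/222007) + l(34)) = sqrt((28709 - 1/222007) + 2045/3) = sqrt(6373598962/222007 + 2045/3) = sqrt(19574801201/666021) = sqrt(13037228670691221)/666021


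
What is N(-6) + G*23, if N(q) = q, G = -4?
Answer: -98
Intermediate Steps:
N(-6) + G*23 = -6 - 4*23 = -6 - 92 = -98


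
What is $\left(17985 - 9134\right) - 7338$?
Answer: $1513$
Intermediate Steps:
$\left(17985 - 9134\right) - 7338 = 8851 - 7338 = 1513$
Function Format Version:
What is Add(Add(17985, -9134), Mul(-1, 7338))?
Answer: 1513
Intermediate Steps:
Add(Add(17985, -9134), Mul(-1, 7338)) = Add(8851, -7338) = 1513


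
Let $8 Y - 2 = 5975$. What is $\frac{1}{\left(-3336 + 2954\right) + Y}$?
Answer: $\frac{8}{2921} \approx 0.0027388$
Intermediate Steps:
$Y = \frac{5977}{8}$ ($Y = \frac{1}{4} + \frac{1}{8} \cdot 5975 = \frac{1}{4} + \frac{5975}{8} = \frac{5977}{8} \approx 747.13$)
$\frac{1}{\left(-3336 + 2954\right) + Y} = \frac{1}{\left(-3336 + 2954\right) + \frac{5977}{8}} = \frac{1}{-382 + \frac{5977}{8}} = \frac{1}{\frac{2921}{8}} = \frac{8}{2921}$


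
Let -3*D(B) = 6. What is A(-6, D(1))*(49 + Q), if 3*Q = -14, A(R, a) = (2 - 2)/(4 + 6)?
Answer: 0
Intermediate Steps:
D(B) = -2 (D(B) = -⅓*6 = -2)
A(R, a) = 0 (A(R, a) = 0/10 = 0*(⅒) = 0)
Q = -14/3 (Q = (⅓)*(-14) = -14/3 ≈ -4.6667)
A(-6, D(1))*(49 + Q) = 0*(49 - 14/3) = 0*(133/3) = 0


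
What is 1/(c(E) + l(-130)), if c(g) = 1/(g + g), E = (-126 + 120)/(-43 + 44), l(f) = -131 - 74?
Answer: -12/2461 ≈ -0.0048761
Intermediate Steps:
l(f) = -205
E = -6 (E = -6/1 = -6*1 = -6)
c(g) = 1/(2*g)
1/(c(E) + l(-130)) = 1/((½)/(-6) - 205) = 1/((½)*(-⅙) - 205) = 1/(-1/12 - 205) = 1/(-2461/12) = -12/2461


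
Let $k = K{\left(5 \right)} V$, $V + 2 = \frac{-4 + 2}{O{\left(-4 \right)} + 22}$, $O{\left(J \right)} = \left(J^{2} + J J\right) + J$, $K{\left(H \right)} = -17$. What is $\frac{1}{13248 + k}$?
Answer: $\frac{25}{332067} \approx 7.5286 \cdot 10^{-5}$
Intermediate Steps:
$O{\left(J \right)} = J + 2 J^{2}$ ($O{\left(J \right)} = \left(J^{2} + J^{2}\right) + J = 2 J^{2} + J = J + 2 J^{2}$)
$V = - \frac{51}{25}$ ($V = -2 + \frac{-4 + 2}{- 4 \left(1 + 2 \left(-4\right)\right) + 22} = -2 - \frac{2}{- 4 \left(1 - 8\right) + 22} = -2 - \frac{2}{\left(-4\right) \left(-7\right) + 22} = -2 - \frac{2}{28 + 22} = -2 - \frac{2}{50} = -2 - \frac{1}{25} = - \frac{51}{25} \approx -2.04$)
$k = \frac{867}{25}$ ($k = \left(-17\right) \left(- \frac{51}{25}\right) = \frac{867}{25} \approx 34.68$)
$\frac{1}{13248 + k} = \frac{1}{13248 + \frac{867}{25}} = \frac{1}{\frac{332067}{25}} = \frac{25}{332067}$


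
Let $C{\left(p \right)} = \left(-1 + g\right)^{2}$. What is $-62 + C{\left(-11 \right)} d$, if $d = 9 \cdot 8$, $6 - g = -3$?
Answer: $4546$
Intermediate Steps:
$g = 9$ ($g = 6 - -3 = 6 + 3 = 9$)
$d = 72$
$C{\left(p \right)} = 64$ ($C{\left(p \right)} = \left(-1 + 9\right)^{2} = 8^{2} = 64$)
$-62 + C{\left(-11 \right)} d = -62 + 64 \cdot 72 = -62 + 4608 = 4546$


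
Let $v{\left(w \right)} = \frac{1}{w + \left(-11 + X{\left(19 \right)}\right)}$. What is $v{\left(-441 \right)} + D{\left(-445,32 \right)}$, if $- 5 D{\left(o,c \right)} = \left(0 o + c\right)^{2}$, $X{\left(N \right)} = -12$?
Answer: $- \frac{475141}{2320} \approx -204.8$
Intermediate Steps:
$D{\left(o,c \right)} = - \frac{c^{2}}{5}$ ($D{\left(o,c \right)} = - \frac{\left(0 o + c\right)^{2}}{5} = - \frac{\left(0 + c\right)^{2}}{5} = - \frac{c^{2}}{5}$)
$v{\left(w \right)} = \frac{1}{-23 + w}$ ($v{\left(w \right)} = \frac{1}{w - 23} = \frac{1}{-23 + w}$)
$v{\left(-441 \right)} + D{\left(-445,32 \right)} = \frac{1}{-23 - 441} - \frac{32^{2}}{5} = \frac{1}{-464} - \frac{1024}{5} = - \frac{1}{464} - \frac{1024}{5} = - \frac{475141}{2320}$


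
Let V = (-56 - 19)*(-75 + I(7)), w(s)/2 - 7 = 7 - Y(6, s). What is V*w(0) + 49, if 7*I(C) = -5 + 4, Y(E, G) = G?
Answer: 157849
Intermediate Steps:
I(C) = -⅐ (I(C) = (-5 + 4)/7 = (⅐)*(-1) = -⅐)
w(s) = 28 - 2*s (w(s) = 14 + 2*(7 - s) = 14 + (14 - 2*s) = 28 - 2*s)
V = 39450/7 (V = (-56 - 19)*(-75 - ⅐) = -75*(-526/7) = 39450/7 ≈ 5635.7)
V*w(0) + 49 = 39450*(28 - 2*0)/7 + 49 = 39450*(28 + 0)/7 + 49 = (39450/7)*28 + 49 = 157800 + 49 = 157849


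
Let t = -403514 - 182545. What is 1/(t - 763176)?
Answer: -1/1349235 ≈ -7.4116e-7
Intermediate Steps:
t = -586059
1/(t - 763176) = 1/(-586059 - 763176) = 1/(-1349235) = -1/1349235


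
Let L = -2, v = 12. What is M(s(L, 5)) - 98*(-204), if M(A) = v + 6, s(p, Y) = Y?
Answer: 20010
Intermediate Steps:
M(A) = 18 (M(A) = 12 + 6 = 18)
M(s(L, 5)) - 98*(-204) = 18 - 98*(-204) = 18 + 19992 = 20010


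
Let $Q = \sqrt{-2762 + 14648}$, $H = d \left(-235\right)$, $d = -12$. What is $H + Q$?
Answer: $2820 + \sqrt{11886} \approx 2929.0$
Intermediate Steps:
$H = 2820$ ($H = \left(-12\right) \left(-235\right) = 2820$)
$Q = \sqrt{11886} \approx 109.02$
$H + Q = 2820 + \sqrt{11886}$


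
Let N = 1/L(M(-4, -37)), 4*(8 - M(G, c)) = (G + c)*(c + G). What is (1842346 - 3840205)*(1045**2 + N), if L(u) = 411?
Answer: -298894541169028/137 ≈ -2.1817e+12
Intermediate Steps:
M(G, c) = 8 - (G + c)**2/4 (M(G, c) = 8 - (G + c)*(c + G)/4 = 8 - (G + c)*(G + c)/4 = 8 - (G + c)**2/4)
N = 1/411 ≈ 0.0024331
(1842346 - 3840205)*(1045**2 + N) = (1842346 - 3840205)*(1045**2 + 1/411) = -1997859*(1092025 + 1/411) = -1997859*448822276/411 = -298894541169028/137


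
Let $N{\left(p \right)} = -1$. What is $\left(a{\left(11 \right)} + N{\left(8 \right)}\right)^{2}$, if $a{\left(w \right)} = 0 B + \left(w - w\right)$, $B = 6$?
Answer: $1$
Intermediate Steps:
$a{\left(w \right)} = 0$ ($a{\left(w \right)} = 0 \cdot 6 + \left(w - w\right) = 0 + 0 = 0$)
$\left(a{\left(11 \right)} + N{\left(8 \right)}\right)^{2} = \left(0 - 1\right)^{2} = \left(-1\right)^{2} = 1$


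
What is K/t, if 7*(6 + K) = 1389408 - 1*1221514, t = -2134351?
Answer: -167852/14940457 ≈ -0.011235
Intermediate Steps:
K = 167852/7 (K = -6 + (1389408 - 1*1221514)/7 = -6 + (1389408 - 1221514)/7 = -6 + (⅐)*167894 = -6 + 167894/7 = 167852/7 ≈ 23979.)
K/t = (167852/7)/(-2134351) = (167852/7)*(-1/2134351) = -167852/14940457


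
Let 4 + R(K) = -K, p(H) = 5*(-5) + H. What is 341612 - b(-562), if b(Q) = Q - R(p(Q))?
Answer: 342757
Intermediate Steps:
p(H) = -25 + H
R(K) = -4 - K
b(Q) = -21 + 2*Q (b(Q) = Q - (-4 - (-25 + Q)) = Q - (-4 + (25 - Q)) = Q - (21 - Q) = Q + (-21 + Q) = -21 + 2*Q)
341612 - b(-562) = 341612 - (-21 + 2*(-562)) = 341612 - (-21 - 1124) = 341612 - 1*(-1145) = 341612 + 1145 = 342757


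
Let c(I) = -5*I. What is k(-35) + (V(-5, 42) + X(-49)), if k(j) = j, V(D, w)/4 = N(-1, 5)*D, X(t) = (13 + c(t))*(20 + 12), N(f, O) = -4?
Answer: 8301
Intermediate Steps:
X(t) = 416 - 160*t (X(t) = (13 - 5*t)*(20 + 12) = (13 - 5*t)*32 = 416 - 160*t)
V(D, w) = -16*D (V(D, w) = 4*(-4*D) = -16*D)
k(-35) + (V(-5, 42) + X(-49)) = -35 + (-16*(-5) + (416 - 160*(-49))) = -35 + (80 + (416 + 7840)) = -35 + (80 + 8256) = -35 + 8336 = 8301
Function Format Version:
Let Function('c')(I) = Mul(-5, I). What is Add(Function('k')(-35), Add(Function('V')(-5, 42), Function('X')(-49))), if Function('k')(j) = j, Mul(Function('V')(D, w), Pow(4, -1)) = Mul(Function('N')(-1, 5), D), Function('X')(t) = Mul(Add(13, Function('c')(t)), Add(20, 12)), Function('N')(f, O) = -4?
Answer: 8301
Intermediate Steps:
Function('X')(t) = Add(416, Mul(-160, t)) (Function('X')(t) = Mul(Add(13, Mul(-5, t)), Add(20, 12)) = Mul(Add(13, Mul(-5, t)), 32) = Add(416, Mul(-160, t)))
Function('V')(D, w) = Mul(-16, D) (Function('V')(D, w) = Mul(4, Mul(-4, D)) = Mul(-16, D))
Add(Function('k')(-35), Add(Function('V')(-5, 42), Function('X')(-49))) = Add(-35, Add(Mul(-16, -5), Add(416, Mul(-160, -49)))) = Add(-35, Add(80, Add(416, 7840))) = Add(-35, Add(80, 8256)) = Add(-35, 8336) = 8301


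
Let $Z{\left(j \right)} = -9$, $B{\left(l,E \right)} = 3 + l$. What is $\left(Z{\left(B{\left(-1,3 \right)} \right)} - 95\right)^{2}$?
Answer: $10816$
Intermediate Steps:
$\left(Z{\left(B{\left(-1,3 \right)} \right)} - 95\right)^{2} = \left(-9 - 95\right)^{2} = \left(-104\right)^{2} = 10816$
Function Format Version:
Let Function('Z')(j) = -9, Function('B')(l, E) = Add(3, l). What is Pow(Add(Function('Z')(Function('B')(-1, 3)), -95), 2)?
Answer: 10816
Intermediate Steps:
Pow(Add(Function('Z')(Function('B')(-1, 3)), -95), 2) = Pow(Add(-9, -95), 2) = Pow(-104, 2) = 10816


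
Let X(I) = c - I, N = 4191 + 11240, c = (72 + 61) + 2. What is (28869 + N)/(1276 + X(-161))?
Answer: 11075/393 ≈ 28.181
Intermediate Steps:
c = 135 (c = 133 + 2 = 135)
N = 15431
X(I) = 135 - I
(28869 + N)/(1276 + X(-161)) = (28869 + 15431)/(1276 + (135 - 1*(-161))) = 44300/(1276 + (135 + 161)) = 44300/(1276 + 296) = 44300/1572 = 44300*(1/1572) = 11075/393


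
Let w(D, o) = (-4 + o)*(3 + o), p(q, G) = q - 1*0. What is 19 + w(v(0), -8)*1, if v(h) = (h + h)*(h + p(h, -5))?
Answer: 79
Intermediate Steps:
p(q, G) = q (p(q, G) = q + 0 = q)
v(h) = 4*h² (v(h) = (h + h)*(h + h) = (2*h)*(2*h) = 4*h²)
19 + w(v(0), -8)*1 = 19 + (-12 + (-8)² - 1*(-8))*1 = 19 + (-12 + 64 + 8)*1 = 19 + 60*1 = 19 + 60 = 79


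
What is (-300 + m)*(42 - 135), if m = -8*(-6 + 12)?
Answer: 32364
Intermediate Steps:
m = -48 (m = -8*6 = -48)
(-300 + m)*(42 - 135) = (-300 - 48)*(42 - 135) = -348*(-93) = 32364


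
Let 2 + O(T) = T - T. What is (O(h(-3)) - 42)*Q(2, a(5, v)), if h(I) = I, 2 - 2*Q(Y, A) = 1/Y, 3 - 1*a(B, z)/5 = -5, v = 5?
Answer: -33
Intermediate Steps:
a(B, z) = 40 (a(B, z) = 15 - 5*(-5) = 15 + 25 = 40)
Q(Y, A) = 1 - 1/(2*Y)
O(T) = -2 (O(T) = -2 + (T - T) = -2 + 0 = -2)
(O(h(-3)) - 42)*Q(2, a(5, v)) = (-2 - 42)*((-½ + 2)/2) = -22*3/2 = -44*¾ = -33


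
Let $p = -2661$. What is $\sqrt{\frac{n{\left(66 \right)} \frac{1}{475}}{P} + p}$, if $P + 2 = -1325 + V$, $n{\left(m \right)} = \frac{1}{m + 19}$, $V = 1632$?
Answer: $\frac{i \sqrt{645638777573422}}{492575} \approx 51.585 i$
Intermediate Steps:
$n{\left(m \right)} = \frac{1}{19 + m}$
$P = 305$ ($P = -2 + \left(-1325 + 1632\right) = -2 + 307 = 305$)
$\sqrt{\frac{n{\left(66 \right)} \frac{1}{475}}{P} + p} = \sqrt{\frac{\frac{1}{19 + 66} \cdot \frac{1}{475}}{305} - 2661} = \sqrt{\frac{1}{85} \cdot \frac{1}{475} \cdot \frac{1}{305} - 2661} = \sqrt{\frac{1}{40375} \cdot \frac{1}{305} - 2661} = \sqrt{\frac{1}{12314375} - 2661} = \sqrt{- \frac{32768551874}{12314375}} = \frac{i \sqrt{645638777573422}}{492575}$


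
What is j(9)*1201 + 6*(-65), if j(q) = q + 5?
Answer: 16424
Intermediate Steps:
j(q) = 5 + q
j(9)*1201 + 6*(-65) = (5 + 9)*1201 + 6*(-65) = 14*1201 - 390 = 16814 - 390 = 16424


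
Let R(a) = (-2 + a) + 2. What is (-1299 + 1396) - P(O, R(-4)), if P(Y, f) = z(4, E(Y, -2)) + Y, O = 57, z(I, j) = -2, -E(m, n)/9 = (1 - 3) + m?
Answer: 42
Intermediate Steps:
E(m, n) = 18 - 9*m (E(m, n) = -9*((1 - 3) + m) = -9*(-2 + m) = 18 - 9*m)
R(a) = a
P(Y, f) = -2 + Y
(-1299 + 1396) - P(O, R(-4)) = (-1299 + 1396) - (-2 + 57) = 97 - 1*55 = 97 - 55 = 42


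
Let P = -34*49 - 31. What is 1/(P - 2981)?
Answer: -1/4678 ≈ -0.00021377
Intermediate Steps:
P = -1697 (P = -1666 - 31 = -1697)
1/(P - 2981) = 1/(-1697 - 2981) = 1/(-4678) = -1/4678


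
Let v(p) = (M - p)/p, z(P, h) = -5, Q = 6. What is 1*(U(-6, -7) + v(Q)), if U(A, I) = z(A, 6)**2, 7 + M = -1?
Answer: 68/3 ≈ 22.667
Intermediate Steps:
M = -8 (M = -7 - 1 = -8)
v(p) = (-8 - p)/p
U(A, I) = 25 (U(A, I) = (-5)**2 = 25)
1*(U(-6, -7) + v(Q)) = 1*(25 + (-8 - 1*6)/6) = 1*(25 + (-8 - 6)/6) = 1*(25 + (1/6)*(-14)) = 1*(25 - 7/3) = 1*(68/3) = 68/3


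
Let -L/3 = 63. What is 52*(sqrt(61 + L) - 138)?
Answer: -7176 + 416*I*sqrt(2) ≈ -7176.0 + 588.31*I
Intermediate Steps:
L = -189 (L = -3*63 = -189)
52*(sqrt(61 + L) - 138) = 52*(sqrt(61 - 189) - 138) = 52*(sqrt(-128) - 138) = 52*(8*I*sqrt(2) - 138) = 52*(-138 + 8*I*sqrt(2)) = -7176 + 416*I*sqrt(2)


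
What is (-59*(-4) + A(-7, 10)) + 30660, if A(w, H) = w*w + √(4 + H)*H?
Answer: 30945 + 10*√14 ≈ 30982.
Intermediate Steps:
A(w, H) = w² + H*√(4 + H)
(-59*(-4) + A(-7, 10)) + 30660 = (-59*(-4) + ((-7)² + 10*√(4 + 10))) + 30660 = (236 + (49 + 10*√14)) + 30660 = (285 + 10*√14) + 30660 = 30945 + 10*√14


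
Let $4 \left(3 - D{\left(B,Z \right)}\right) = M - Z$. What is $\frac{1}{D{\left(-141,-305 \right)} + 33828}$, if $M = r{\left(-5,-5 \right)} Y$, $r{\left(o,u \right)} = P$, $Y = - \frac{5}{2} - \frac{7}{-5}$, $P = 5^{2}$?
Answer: $\frac{8}{270093} \approx 2.9619 \cdot 10^{-5}$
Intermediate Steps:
$P = 25$
$Y = - \frac{11}{10}$ ($Y = \left(-5\right) \frac{1}{2} - - \frac{7}{5} = - \frac{5}{2} + \frac{7}{5} = - \frac{11}{10} \approx -1.1$)
$r{\left(o,u \right)} = 25$
$M = - \frac{55}{2}$ ($M = 25 \left(- \frac{11}{10}\right) = - \frac{55}{2} \approx -27.5$)
$D{\left(B,Z \right)} = \frac{79}{8} + \frac{Z}{4}$ ($D{\left(B,Z \right)} = 3 - \frac{- \frac{55}{2} - Z}{4} = 3 + \left(\frac{55}{8} + \frac{Z}{4}\right) = \frac{79}{8} + \frac{Z}{4}$)
$\frac{1}{D{\left(-141,-305 \right)} + 33828} = \frac{1}{\left(\frac{79}{8} + \frac{1}{4} \left(-305\right)\right) + 33828} = \frac{1}{\left(\frac{79}{8} - \frac{305}{4}\right) + 33828} = \frac{1}{- \frac{531}{8} + 33828} = \frac{1}{\frac{270093}{8}} = \frac{8}{270093}$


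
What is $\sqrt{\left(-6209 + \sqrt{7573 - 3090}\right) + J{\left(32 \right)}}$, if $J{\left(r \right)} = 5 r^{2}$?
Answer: $\sqrt{-1089 + \sqrt{4483}} \approx 31.969 i$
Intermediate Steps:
$\sqrt{\left(-6209 + \sqrt{7573 - 3090}\right) + J{\left(32 \right)}} = \sqrt{\left(-6209 + \sqrt{7573 - 3090}\right) + 5 \cdot 32^{2}} = \sqrt{\left(-6209 + \sqrt{7573 - 3090}\right) + 5 \cdot 1024} = \sqrt{\left(-6209 + \sqrt{4483}\right) + 5120} = \sqrt{-1089 + \sqrt{4483}}$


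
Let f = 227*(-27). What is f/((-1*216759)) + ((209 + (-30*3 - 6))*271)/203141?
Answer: 2627620682/14677546673 ≈ 0.17902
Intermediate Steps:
f = -6129
f/((-1*216759)) + ((209 + (-30*3 - 6))*271)/203141 = -6129/((-1*216759)) + ((209 + (-30*3 - 6))*271)/203141 = -6129/(-216759) + ((209 + (-6*15 - 6))*271)*(1/203141) = -6129*(-1/216759) + ((209 + (-90 - 6))*271)*(1/203141) = 2043/72253 + ((209 - 96)*271)*(1/203141) = 2043/72253 + (113*271)*(1/203141) = 2043/72253 + 30623*(1/203141) = 2043/72253 + 30623/203141 = 2627620682/14677546673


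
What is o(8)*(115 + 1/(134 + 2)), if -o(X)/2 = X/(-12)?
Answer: 15641/102 ≈ 153.34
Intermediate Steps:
o(X) = X/6 (o(X) = -2*X/(-12) = -2*X*(-1)/12 = -(-1)*X/6 = X/6)
o(8)*(115 + 1/(134 + 2)) = ((1/6)*8)*(115 + 1/(134 + 2)) = 4*(115 + 1/136)/3 = (4/3)*(15641/136) = 15641/102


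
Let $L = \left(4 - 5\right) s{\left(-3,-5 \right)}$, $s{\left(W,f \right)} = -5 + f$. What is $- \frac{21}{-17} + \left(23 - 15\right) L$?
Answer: $\frac{1381}{17} \approx 81.235$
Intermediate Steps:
$L = 10$ ($L = \left(4 - 5\right) \left(-5 - 5\right) = \left(-1\right) \left(-10\right) = 10$)
$- \frac{21}{-17} + \left(23 - 15\right) L = - \frac{21}{-17} + \left(23 - 15\right) 10 = \left(-21\right) \left(- \frac{1}{17}\right) + \left(23 - 15\right) 10 = \frac{21}{17} + 8 \cdot 10 = \frac{21}{17} + 80 = \frac{1381}{17}$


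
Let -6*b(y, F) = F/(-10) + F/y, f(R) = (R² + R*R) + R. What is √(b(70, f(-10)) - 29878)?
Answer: I*√1463889/7 ≈ 172.84*I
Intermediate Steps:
f(R) = R + 2*R² (f(R) = (R² + R²) + R = 2*R² + R = R + 2*R²)
b(y, F) = F/60 - F/(6*y) (b(y, F) = -(F/(-10) + F/y)/6 = -(F*(-⅒) + F/y)/6 = -(-F/10 + F/y)/6 = F/60 - F/(6*y))
√(b(70, f(-10)) - 29878) = √((1/60)*(-10*(1 + 2*(-10)))*(-10 + 70)/70 - 29878) = √((1/60)*(-10*(1 - 20))*(1/70)*60 - 29878) = √((1/60)*(-10*(-19))*(1/70)*60 - 29878) = √((1/60)*190*(1/70)*60 - 29878) = √(19/7 - 29878) = √(-209127/7) = I*√1463889/7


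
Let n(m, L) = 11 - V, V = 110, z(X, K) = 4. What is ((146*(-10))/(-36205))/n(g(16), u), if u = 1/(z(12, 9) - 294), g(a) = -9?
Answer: -292/716859 ≈ -0.00040733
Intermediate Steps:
u = -1/290 (u = 1/(4 - 294) = 1/(-290) = -1/290 ≈ -0.0034483)
n(m, L) = -99 (n(m, L) = 11 - 1*110 = 11 - 110 = -99)
((146*(-10))/(-36205))/n(g(16), u) = ((146*(-10))/(-36205))/(-99) = -1460*(-1/36205)*(-1/99) = (292/7241)*(-1/99) = -292/716859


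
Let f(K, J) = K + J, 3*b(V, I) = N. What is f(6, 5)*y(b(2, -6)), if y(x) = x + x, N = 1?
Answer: 22/3 ≈ 7.3333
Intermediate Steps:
b(V, I) = 1/3 (b(V, I) = (1/3)*1 = 1/3)
y(x) = 2*x
f(K, J) = J + K
f(6, 5)*y(b(2, -6)) = (5 + 6)*(2*(1/3)) = 11*(2/3) = 22/3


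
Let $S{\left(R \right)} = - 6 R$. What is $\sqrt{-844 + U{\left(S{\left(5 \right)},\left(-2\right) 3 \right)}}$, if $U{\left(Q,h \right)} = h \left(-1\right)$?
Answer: $i \sqrt{838} \approx 28.948 i$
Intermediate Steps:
$U{\left(Q,h \right)} = - h$
$\sqrt{-844 + U{\left(S{\left(5 \right)},\left(-2\right) 3 \right)}} = \sqrt{-844 - \left(-2\right) 3} = \sqrt{-844 - -6} = \sqrt{-844 + 6} = \sqrt{-838} = i \sqrt{838}$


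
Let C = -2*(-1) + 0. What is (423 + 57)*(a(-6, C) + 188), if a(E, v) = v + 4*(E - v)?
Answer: 75840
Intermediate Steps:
C = 2 (C = 2 + 0 = 2)
a(E, v) = -3*v + 4*E (a(E, v) = v + (-4*v + 4*E) = -3*v + 4*E)
(423 + 57)*(a(-6, C) + 188) = (423 + 57)*((-3*2 + 4*(-6)) + 188) = 480*((-6 - 24) + 188) = 480*(-30 + 188) = 480*158 = 75840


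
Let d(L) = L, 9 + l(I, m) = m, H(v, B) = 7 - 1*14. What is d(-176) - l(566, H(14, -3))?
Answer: -160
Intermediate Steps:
H(v, B) = -7 (H(v, B) = 7 - 14 = -7)
l(I, m) = -9 + m
d(-176) - l(566, H(14, -3)) = -176 - (-9 - 7) = -176 - 1*(-16) = -176 + 16 = -160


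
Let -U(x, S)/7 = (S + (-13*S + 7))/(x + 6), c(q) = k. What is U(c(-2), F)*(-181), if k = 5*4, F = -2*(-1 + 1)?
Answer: 8869/26 ≈ 341.12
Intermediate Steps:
F = 0 (F = -2*0 = 0)
k = 20
c(q) = 20
U(x, S) = -7*(7 - 12*S)/(6 + x) (U(x, S) = -7*(S + (-13*S + 7))/(x + 6) = -7*(S + (7 - 13*S))/(6 + x) = -7*(7 - 12*S)/(6 + x))
U(c(-2), F)*(-181) = (7*(-7 + 12*0)/(6 + 20))*(-181) = (7*(-7 + 0)/26)*(-181) = (7*(1/26)*(-7))*(-181) = -49/26*(-181) = 8869/26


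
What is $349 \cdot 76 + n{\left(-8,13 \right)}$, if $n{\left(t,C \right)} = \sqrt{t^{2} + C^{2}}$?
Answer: $26524 + \sqrt{233} \approx 26539.0$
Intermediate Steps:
$n{\left(t,C \right)} = \sqrt{C^{2} + t^{2}}$
$349 \cdot 76 + n{\left(-8,13 \right)} = 349 \cdot 76 + \sqrt{13^{2} + \left(-8\right)^{2}} = 26524 + \sqrt{169 + 64} = 26524 + \sqrt{233}$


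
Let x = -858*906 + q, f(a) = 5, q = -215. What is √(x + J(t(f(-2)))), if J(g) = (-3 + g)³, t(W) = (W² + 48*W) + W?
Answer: 10*√182566 ≈ 4272.8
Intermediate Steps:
t(W) = W² + 49*W
x = -777563 (x = -858*906 - 215 = -777348 - 215 = -777563)
√(x + J(t(f(-2)))) = √(-777563 + (-3 + 5*(49 + 5))³) = √(-777563 + (-3 + 5*54)³) = √(-777563 + (-3 + 270)³) = √(-777563 + 267³) = √(-777563 + 19034163) = √18256600 = 10*√182566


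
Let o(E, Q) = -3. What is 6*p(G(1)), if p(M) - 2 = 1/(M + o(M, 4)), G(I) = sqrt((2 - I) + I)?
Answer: 66/7 - 6*sqrt(2)/7 ≈ 8.2164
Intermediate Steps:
G(I) = sqrt(2)
p(M) = 2 + 1/(-3 + M) (p(M) = 2 + 1/(M - 3) = 2 + 1/(-3 + M))
6*p(G(1)) = 6*((-5 + 2*sqrt(2))/(-3 + sqrt(2))) = 6*(-5 + 2*sqrt(2))/(-3 + sqrt(2))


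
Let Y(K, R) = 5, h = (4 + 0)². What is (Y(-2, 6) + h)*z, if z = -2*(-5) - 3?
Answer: 147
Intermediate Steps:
h = 16 (h = 4² = 16)
z = 7 (z = 10 - 3 = 7)
(Y(-2, 6) + h)*z = (5 + 16)*7 = 21*7 = 147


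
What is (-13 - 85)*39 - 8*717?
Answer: -9558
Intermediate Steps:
(-13 - 85)*39 - 8*717 = -98*39 - 5736 = -3822 - 5736 = -9558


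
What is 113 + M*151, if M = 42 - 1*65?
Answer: -3360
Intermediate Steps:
M = -23 (M = 42 - 65 = -23)
113 + M*151 = 113 - 23*151 = 113 - 3473 = -3360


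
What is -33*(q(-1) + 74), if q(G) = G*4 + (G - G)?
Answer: -2310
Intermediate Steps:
q(G) = 4*G (q(G) = 4*G + 0 = 4*G)
-33*(q(-1) + 74) = -33*(4*(-1) + 74) = -33*(-4 + 74) = -33*70 = -2310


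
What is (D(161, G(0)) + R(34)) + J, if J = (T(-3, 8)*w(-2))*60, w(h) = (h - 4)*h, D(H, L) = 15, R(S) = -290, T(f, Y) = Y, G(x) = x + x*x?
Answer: 5485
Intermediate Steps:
G(x) = x + x**2
w(h) = h*(-4 + h) (w(h) = (-4 + h)*h = h*(-4 + h))
J = 5760 (J = (8*(-2*(-4 - 2)))*60 = (8*(-2*(-6)))*60 = (8*12)*60 = 96*60 = 5760)
(D(161, G(0)) + R(34)) + J = (15 - 290) + 5760 = -275 + 5760 = 5485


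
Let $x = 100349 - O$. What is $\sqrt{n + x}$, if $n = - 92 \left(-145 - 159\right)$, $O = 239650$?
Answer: $i \sqrt{111333} \approx 333.67 i$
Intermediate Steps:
$n = 27968$ ($n = \left(-92\right) \left(-304\right) = 27968$)
$x = -139301$ ($x = 100349 - 239650 = -139301$)
$\sqrt{n + x} = \sqrt{27968 - 139301} = \sqrt{-111333} = i \sqrt{111333}$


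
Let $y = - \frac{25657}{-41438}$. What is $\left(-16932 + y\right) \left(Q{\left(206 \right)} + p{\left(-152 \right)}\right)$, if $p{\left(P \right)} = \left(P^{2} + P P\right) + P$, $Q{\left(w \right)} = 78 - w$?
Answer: $- \frac{16111601164876}{20719} \approx -7.7762 \cdot 10^{8}$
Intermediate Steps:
$y = \frac{25657}{41438}$ ($y = \left(-25657\right) \left(- \frac{1}{41438}\right) = \frac{25657}{41438} \approx 0.61917$)
$p{\left(P \right)} = P + 2 P^{2}$ ($p{\left(P \right)} = \left(P^{2} + P^{2}\right) + P = 2 P^{2} + P = P + 2 P^{2}$)
$\left(-16932 + y\right) \left(Q{\left(206 \right)} + p{\left(-152 \right)}\right) = \left(-16932 + \frac{25657}{41438}\right) \left(\left(78 - 206\right) - 152 \left(1 + 2 \left(-152\right)\right)\right) = - \frac{701602559 \left(\left(78 - 206\right) - 152 \left(1 - 304\right)\right)}{41438} = - \frac{701602559 \left(-128 - -46056\right)}{41438} = - \frac{701602559 \left(-128 + 46056\right)}{41438} = \left(- \frac{701602559}{41438}\right) 45928 = - \frac{16111601164876}{20719}$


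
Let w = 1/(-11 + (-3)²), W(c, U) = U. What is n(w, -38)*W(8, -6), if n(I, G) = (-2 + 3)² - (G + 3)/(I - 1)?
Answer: 134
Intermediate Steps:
w = -½ (w = 1/(-11 + 9) = 1/(-2) = -½ ≈ -0.50000)
n(I, G) = 1 - (3 + G)/(-1 + I) (n(I, G) = 1² - (3 + G)/(-1 + I) = 1 - (3 + G)/(-1 + I))
n(w, -38)*W(8, -6) = ((-4 - ½ - 1*(-38))/(-1 - ½))*(-6) = ((-4 - ½ + 38)/(-3/2))*(-6) = -⅔*67/2*(-6) = -67/3*(-6) = 134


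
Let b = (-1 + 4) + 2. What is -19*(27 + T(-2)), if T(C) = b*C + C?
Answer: -285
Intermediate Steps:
b = 5 (b = 3 + 2 = 5)
T(C) = 6*C (T(C) = 5*C + C = 6*C)
-19*(27 + T(-2)) = -19*(27 + 6*(-2)) = -19*(27 - 12) = -19*15 = -285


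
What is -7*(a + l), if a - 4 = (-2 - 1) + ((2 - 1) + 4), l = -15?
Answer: 63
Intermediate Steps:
a = 6 (a = 4 + ((-2 - 1) + ((2 - 1) + 4)) = 4 + (-3 + (1 + 4)) = 4 + (-3 + 5) = 4 + 2 = 6)
-7*(a + l) = -7*(6 - 15) = -7*(-9) = 63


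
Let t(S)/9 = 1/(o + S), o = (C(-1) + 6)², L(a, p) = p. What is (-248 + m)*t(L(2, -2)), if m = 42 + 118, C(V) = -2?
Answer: -396/7 ≈ -56.571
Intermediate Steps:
m = 160
o = 16 (o = (-2 + 6)² = 4² = 16)
t(S) = 9/(16 + S)
(-248 + m)*t(L(2, -2)) = (-248 + 160)*(9/(16 - 2)) = -792/14 = -88*9/14 = -396/7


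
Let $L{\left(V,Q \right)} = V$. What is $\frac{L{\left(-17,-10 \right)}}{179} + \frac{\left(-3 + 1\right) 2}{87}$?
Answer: $- \frac{2195}{15573} \approx -0.14095$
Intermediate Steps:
$\frac{L{\left(-17,-10 \right)}}{179} + \frac{\left(-3 + 1\right) 2}{87} = - \frac{17}{179} + \frac{\left(-3 + 1\right) 2}{87} = \left(-17\right) \frac{1}{179} + \left(-2\right) 2 \cdot \frac{1}{87} = - \frac{17}{179} - \frac{4}{87} = - \frac{2195}{15573}$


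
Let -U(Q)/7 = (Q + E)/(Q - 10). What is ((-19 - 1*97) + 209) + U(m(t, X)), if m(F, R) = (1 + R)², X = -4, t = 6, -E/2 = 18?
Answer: -96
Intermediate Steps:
E = -36 (E = -2*18 = -36)
U(Q) = -7*(-36 + Q)/(-10 + Q) (U(Q) = -7*(Q - 36)/(Q - 10) = -7*(-36 + Q)/(-10 + Q))
((-19 - 1*97) + 209) + U(m(t, X)) = ((-19 - 1*97) + 209) + 7*(36 - (1 - 4)²)/(-10 + (1 - 4)²) = ((-19 - 97) + 209) + 7*(36 - 1*(-3)²)/(-10 + (-3)²) = (-116 + 209) + 7*(36 - 1*9)/(-10 + 9) = 93 + 7*(36 - 9)/(-1) = 93 + 7*(-1)*27 = 93 - 189 = -96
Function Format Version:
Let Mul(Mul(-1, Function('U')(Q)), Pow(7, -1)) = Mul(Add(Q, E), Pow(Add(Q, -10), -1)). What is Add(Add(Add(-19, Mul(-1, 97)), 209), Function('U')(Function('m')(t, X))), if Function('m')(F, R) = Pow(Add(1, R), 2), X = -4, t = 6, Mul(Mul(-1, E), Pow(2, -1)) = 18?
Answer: -96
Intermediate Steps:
E = -36 (E = Mul(-2, 18) = -36)
Function('U')(Q) = Mul(-7, Pow(Add(-10, Q), -1), Add(-36, Q)) (Function('U')(Q) = Mul(-7, Mul(Add(Q, -36), Pow(Add(Q, -10), -1))) = Mul(-7, Mul(Add(-36, Q), Pow(Add(-10, Q), -1))) = Mul(-7, Mul(Pow(Add(-10, Q), -1), Add(-36, Q))) = Mul(-7, Pow(Add(-10, Q), -1), Add(-36, Q)))
Add(Add(Add(-19, Mul(-1, 97)), 209), Function('U')(Function('m')(t, X))) = Add(Add(Add(-19, Mul(-1, 97)), 209), Mul(7, Pow(Add(-10, Pow(Add(1, -4), 2)), -1), Add(36, Mul(-1, Pow(Add(1, -4), 2))))) = Add(Add(Add(-19, -97), 209), Mul(7, Pow(Add(-10, Pow(-3, 2)), -1), Add(36, Mul(-1, Pow(-3, 2))))) = Add(Add(-116, 209), Mul(7, Pow(Add(-10, 9), -1), Add(36, Mul(-1, 9)))) = Add(93, Mul(7, Pow(-1, -1), Add(36, -9))) = Add(93, Mul(7, -1, 27)) = Add(93, -189) = -96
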